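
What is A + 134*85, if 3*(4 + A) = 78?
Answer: 11412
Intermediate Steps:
A = 22 (A = -4 + (⅓)*78 = -4 + 26 = 22)
A + 134*85 = 22 + 134*85 = 22 + 11390 = 11412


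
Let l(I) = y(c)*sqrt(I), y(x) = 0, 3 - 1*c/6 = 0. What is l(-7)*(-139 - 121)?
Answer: 0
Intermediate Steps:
c = 18 (c = 18 - 6*0 = 18 + 0 = 18)
l(I) = 0 (l(I) = 0*sqrt(I) = 0)
l(-7)*(-139 - 121) = 0*(-139 - 121) = 0*(-260) = 0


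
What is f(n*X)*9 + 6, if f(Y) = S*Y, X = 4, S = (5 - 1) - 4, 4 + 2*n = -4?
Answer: 6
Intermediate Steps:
n = -4 (n = -2 + (1/2)*(-4) = -2 - 2 = -4)
S = 0 (S = 4 - 4 = 0)
f(Y) = 0 (f(Y) = 0*Y = 0)
f(n*X)*9 + 6 = 0*9 + 6 = 0 + 6 = 6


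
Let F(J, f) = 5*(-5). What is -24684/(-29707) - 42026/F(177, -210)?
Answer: 1249083482/742675 ≈ 1681.9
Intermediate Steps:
F(J, f) = -25
-24684/(-29707) - 42026/F(177, -210) = -24684/(-29707) - 42026/(-25) = -24684*(-1/29707) - 42026*(-1/25) = 24684/29707 + 42026/25 = 1249083482/742675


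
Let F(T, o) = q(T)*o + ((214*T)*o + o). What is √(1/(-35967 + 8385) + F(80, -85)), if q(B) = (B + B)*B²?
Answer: I*√67324268058923922/27582 ≈ 9407.2*I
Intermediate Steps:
q(B) = 2*B³ (q(B) = (2*B)*B² = 2*B³)
F(T, o) = o + 2*o*T³ + 214*T*o (F(T, o) = (2*T³)*o + ((214*T)*o + o) = 2*o*T³ + (214*T*o + o) = 2*o*T³ + (o + 214*T*o) = o + 2*o*T³ + 214*T*o)
√(1/(-35967 + 8385) + F(80, -85)) = √(1/(-35967 + 8385) - 85*(1 + 2*80³ + 214*80)) = √(1/(-27582) - 85*(1 + 2*512000 + 17120)) = √(-1/27582 - 85*(1 + 1024000 + 17120)) = √(-1/27582 - 85*1041121) = √(-1/27582 - 88495285) = √(-2440876950871/27582) = I*√67324268058923922/27582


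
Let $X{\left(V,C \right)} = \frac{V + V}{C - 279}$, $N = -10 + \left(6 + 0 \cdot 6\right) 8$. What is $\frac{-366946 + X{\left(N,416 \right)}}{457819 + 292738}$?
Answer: $- \frac{50271526}{102826309} \approx -0.4889$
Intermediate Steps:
$N = 38$ ($N = -10 + \left(6 + 0\right) 8 = -10 + 6 \cdot 8 = -10 + 48 = 38$)
$X{\left(V,C \right)} = \frac{2 V}{-279 + C}$
$\frac{-366946 + X{\left(N,416 \right)}}{457819 + 292738} = \frac{-366946 + 2 \cdot 38 \frac{1}{-279 + 416}}{457819 + 292738} = \frac{-366946 + 2 \cdot 38 \cdot \frac{1}{137}}{750557} = \left(-366946 + 2 \cdot 38 \cdot \frac{1}{137}\right) \frac{1}{750557} = \left(-366946 + \frac{76}{137}\right) \frac{1}{750557} = \left(- \frac{50271526}{137}\right) \frac{1}{750557} = - \frac{50271526}{102826309}$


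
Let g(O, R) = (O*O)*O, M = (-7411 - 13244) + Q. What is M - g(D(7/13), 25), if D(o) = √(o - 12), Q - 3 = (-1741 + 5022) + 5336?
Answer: -12035 + 149*I*√1937/169 ≈ -12035.0 + 38.803*I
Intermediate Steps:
Q = 8620 (Q = 3 + ((-1741 + 5022) + 5336) = 3 + (3281 + 5336) = 3 + 8617 = 8620)
D(o) = √(-12 + o)
M = -12035 (M = (-7411 - 13244) + 8620 = -20655 + 8620 = -12035)
g(O, R) = O³ (g(O, R) = O²*O = O³)
M - g(D(7/13), 25) = -12035 - (√(-12 + 7/13))³ = -12035 - (√(-149/13))³ = -12035 - (I*√1937/13)³ = -12035 - (-149)*I*√1937/169 = -12035 + 149*I*√1937/169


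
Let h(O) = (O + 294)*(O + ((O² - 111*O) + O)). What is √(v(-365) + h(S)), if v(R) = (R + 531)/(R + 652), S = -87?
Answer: √290743178558/287 ≈ 1878.8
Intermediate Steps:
h(O) = (294 + O)*(O² - 109*O) (h(O) = (294 + O)*(O + (O² - 110*O)) = (294 + O)*(O² - 109*O))
v(R) = (531 + R)/(652 + R)
√(v(-365) + h(S)) = √((531 - 365)/(652 - 365) - 87*(-32046 + (-87)² + 185*(-87))) = √(166/287 - 87*(-32046 + 7569 - 16095)) = √((1/287)*166 - 87*(-40572)) = √(166/287 + 3529764) = √(1013042434/287) = √290743178558/287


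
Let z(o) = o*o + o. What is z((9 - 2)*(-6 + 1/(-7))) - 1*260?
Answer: 1546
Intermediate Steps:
z(o) = o + o² (z(o) = o² + o = o + o²)
z((9 - 2)*(-6 + 1/(-7))) - 1*260 = ((9 - 2)*(-6 + 1/(-7)))*(1 + (9 - 2)*(-6 + 1/(-7))) - 1*260 = (7*(-6 - ⅐))*(1 + 7*(-6 - ⅐)) - 260 = (7*(-43/7))*(1 + 7*(-43/7)) - 260 = -43*(1 - 43) - 260 = -43*(-42) - 260 = 1806 - 260 = 1546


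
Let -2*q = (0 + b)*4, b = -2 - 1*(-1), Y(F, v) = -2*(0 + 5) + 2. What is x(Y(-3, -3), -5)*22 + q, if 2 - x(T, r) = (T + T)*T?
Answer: -2770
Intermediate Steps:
Y(F, v) = -8 (Y(F, v) = -2*5 + 2 = -10 + 2 = -8)
x(T, r) = 2 - 2*T**2 (x(T, r) = 2 - (T + T)*T = 2 - 2*T*T = 2 - 2*T**2)
b = -1 (b = -2 + 1 = -1)
q = 2 (q = -(0 - 1)*4/2 = -(-1)*4/2 = -1/2*(-4) = 2)
x(Y(-3, -3), -5)*22 + q = (2 - 2*(-8)**2)*22 + 2 = (2 - 2*64)*22 + 2 = (2 - 128)*22 + 2 = -126*22 + 2 = -2772 + 2 = -2770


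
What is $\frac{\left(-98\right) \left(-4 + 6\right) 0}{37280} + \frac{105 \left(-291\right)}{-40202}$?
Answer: $\frac{30555}{40202} \approx 0.76004$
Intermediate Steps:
$\frac{\left(-98\right) \left(-4 + 6\right) 0}{37280} + \frac{105 \left(-291\right)}{-40202} = - 98 \cdot 2 \cdot 0 \cdot \frac{1}{37280} - - \frac{30555}{40202} = \left(-98\right) 0 \cdot \frac{1}{37280} + \frac{30555}{40202} = 0 \cdot \frac{1}{37280} + \frac{30555}{40202} = 0 + \frac{30555}{40202} = \frac{30555}{40202}$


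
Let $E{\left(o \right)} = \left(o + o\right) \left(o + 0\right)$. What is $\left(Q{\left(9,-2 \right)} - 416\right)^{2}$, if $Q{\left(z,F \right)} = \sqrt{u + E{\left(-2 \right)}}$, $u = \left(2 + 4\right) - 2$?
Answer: $173068 - 1664 \sqrt{3} \approx 1.7019 \cdot 10^{5}$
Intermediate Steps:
$E{\left(o \right)} = 2 o^{2}$ ($E{\left(o \right)} = 2 o o = 2 o^{2}$)
$u = 4$ ($u = 6 - 2 = 4$)
$Q{\left(z,F \right)} = 2 \sqrt{3}$ ($Q{\left(z,F \right)} = \sqrt{4 + 2 \left(-2\right)^{2}} = \sqrt{4 + 2 \cdot 4} = \sqrt{4 + 8} = \sqrt{12} = 2 \sqrt{3}$)
$\left(Q{\left(9,-2 \right)} - 416\right)^{2} = \left(2 \sqrt{3} - 416\right)^{2} = \left(-416 + 2 \sqrt{3}\right)^{2}$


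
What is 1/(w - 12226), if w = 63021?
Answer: 1/50795 ≈ 1.9687e-5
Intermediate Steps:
1/(w - 12226) = 1/(63021 - 12226) = 1/50795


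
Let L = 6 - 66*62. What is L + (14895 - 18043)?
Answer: -7234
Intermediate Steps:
L = -4086 (L = 6 - 4092 = -4086)
L + (14895 - 18043) = -4086 + (14895 - 18043) = -4086 - 3148 = -7234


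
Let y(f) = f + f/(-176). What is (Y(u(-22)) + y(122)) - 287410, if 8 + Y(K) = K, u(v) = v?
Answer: -25284045/88 ≈ -2.8732e+5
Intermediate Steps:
Y(K) = -8 + K
y(f) = 175*f/176 (y(f) = f + f*(-1/176) = f - f/176 = 175*f/176)
(Y(u(-22)) + y(122)) - 287410 = ((-8 - 22) + (175/176)*122) - 287410 = (-30 + 10675/88) - 287410 = 8035/88 - 287410 = -25284045/88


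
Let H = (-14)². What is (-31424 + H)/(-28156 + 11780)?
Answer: 7807/4094 ≈ 1.9069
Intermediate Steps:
H = 196
(-31424 + H)/(-28156 + 11780) = (-31424 + 196)/(-28156 + 11780) = -31228/(-16376) = -31228*(-1/16376) = 7807/4094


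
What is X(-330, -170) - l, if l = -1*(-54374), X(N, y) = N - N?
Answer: -54374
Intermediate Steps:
X(N, y) = 0
l = 54374
X(-330, -170) - l = 0 - 1*54374 = 0 - 54374 = -54374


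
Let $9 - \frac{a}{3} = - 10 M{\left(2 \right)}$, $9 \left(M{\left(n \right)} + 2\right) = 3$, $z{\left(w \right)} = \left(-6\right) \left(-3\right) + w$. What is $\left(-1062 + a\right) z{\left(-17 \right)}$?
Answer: $-1085$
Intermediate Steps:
$z{\left(w \right)} = 18 + w$
$M{\left(n \right)} = - \frac{5}{3}$ ($M{\left(n \right)} = -2 + \frac{1}{9} \cdot 3 = -2 + \frac{1}{3} = - \frac{5}{3}$)
$a = -23$ ($a = 27 - 3 \left(\left(-10\right) \left(- \frac{5}{3}\right)\right) = 27 - 50 = -23$)
$\left(-1062 + a\right) z{\left(-17 \right)} = \left(-1062 - 23\right) \left(18 - 17\right) = \left(-1085\right) 1 = -1085$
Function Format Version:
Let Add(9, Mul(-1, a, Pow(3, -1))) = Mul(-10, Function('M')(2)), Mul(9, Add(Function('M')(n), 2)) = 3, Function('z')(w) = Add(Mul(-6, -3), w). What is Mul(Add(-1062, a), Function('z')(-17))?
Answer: -1085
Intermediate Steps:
Function('z')(w) = Add(18, w)
Function('M')(n) = Rational(-5, 3) (Function('M')(n) = Add(-2, Mul(Rational(1, 9), 3)) = Add(-2, Rational(1, 3)) = Rational(-5, 3))
a = -23 (a = Add(27, Mul(-3, Mul(-10, Rational(-5, 3)))) = Add(27, Mul(-3, Rational(50, 3))) = Add(27, -50) = -23)
Mul(Add(-1062, a), Function('z')(-17)) = Mul(Add(-1062, -23), Add(18, -17)) = Mul(-1085, 1) = -1085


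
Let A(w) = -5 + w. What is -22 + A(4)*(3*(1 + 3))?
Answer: -34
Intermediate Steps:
-22 + A(4)*(3*(1 + 3)) = -22 + (-5 + 4)*(3*(1 + 3)) = -22 - 3*4 = -22 - 1*12 = -22 - 12 = -34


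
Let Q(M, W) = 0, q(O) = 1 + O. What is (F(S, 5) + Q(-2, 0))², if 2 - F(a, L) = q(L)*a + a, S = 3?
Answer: 361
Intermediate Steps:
F(a, L) = 2 - a - a*(1 + L) (F(a, L) = 2 - ((1 + L)*a + a) = 2 - (a*(1 + L) + a) = 2 - (a + a*(1 + L)) = 2 + (-a - a*(1 + L)) = 2 - a - a*(1 + L))
(F(S, 5) + Q(-2, 0))² = ((2 - 1*3 - 1*3*(1 + 5)) + 0)² = ((2 - 3 - 1*3*6) + 0)² = ((2 - 3 - 18) + 0)² = (-19 + 0)² = (-19)² = 361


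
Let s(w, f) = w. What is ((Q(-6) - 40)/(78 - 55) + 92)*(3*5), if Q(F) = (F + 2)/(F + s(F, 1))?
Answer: 31145/23 ≈ 1354.1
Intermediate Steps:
Q(F) = (2 + F)/(2*F) (Q(F) = (F + 2)/(F + F) = (2 + F)/((2*F)) = (2 + F)*(1/(2*F)) = (2 + F)/(2*F))
((Q(-6) - 40)/(78 - 55) + 92)*(3*5) = (((½)*(2 - 6)/(-6) - 40)/(78 - 55) + 92)*(3*5) = (((½)*(-⅙)*(-4) - 40)/23 + 92)*15 = ((⅓ - 40)*(1/23) + 92)*15 = (-119/3*1/23 + 92)*15 = (-119/69 + 92)*15 = (6229/69)*15 = 31145/23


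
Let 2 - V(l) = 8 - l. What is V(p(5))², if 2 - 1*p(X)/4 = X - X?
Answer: 4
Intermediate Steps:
p(X) = 8 (p(X) = 8 - 4*(X - X) = 8 - 4*0 = 8 + 0 = 8)
V(l) = -6 + l (V(l) = 2 - (8 - l) = 2 + (-8 + l) = -6 + l)
V(p(5))² = (-6 + 8)² = 2² = 4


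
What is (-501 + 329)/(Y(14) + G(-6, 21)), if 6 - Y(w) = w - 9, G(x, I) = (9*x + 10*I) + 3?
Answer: -43/40 ≈ -1.0750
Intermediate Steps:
G(x, I) = 3 + 9*x + 10*I
Y(w) = 15 - w (Y(w) = 6 - (w - 9) = 6 - (-9 + w) = 6 + (9 - w) = 15 - w)
(-501 + 329)/(Y(14) + G(-6, 21)) = (-501 + 329)/((15 - 1*14) + (3 + 9*(-6) + 10*21)) = -172/((15 - 14) + (3 - 54 + 210)) = -172/(1 + 159) = -172/160 = -172*1/160 = -43/40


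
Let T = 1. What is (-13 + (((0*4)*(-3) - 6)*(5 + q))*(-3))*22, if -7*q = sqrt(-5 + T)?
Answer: 1694 - 792*I/7 ≈ 1694.0 - 113.14*I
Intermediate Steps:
q = -2*I/7 (q = -sqrt(-5 + 1)/7 = -2*I/7 ≈ -0.28571*I)
(-13 + (((0*4)*(-3) - 6)*(5 + q))*(-3))*22 = (-13 + (((0*4)*(-3) - 6)*(5 - 2*I/7))*(-3))*22 = (-13 + ((0*(-3) - 6)*(5 - 2*I/7))*(-3))*22 = (-13 + ((0 - 6)*(5 - 2*I/7))*(-3))*22 = (-13 - 6*(5 - 2*I/7)*(-3))*22 = (-13 + (-30 + 12*I/7)*(-3))*22 = (-13 + (90 - 36*I/7))*22 = (77 - 36*I/7)*22 = 1694 - 792*I/7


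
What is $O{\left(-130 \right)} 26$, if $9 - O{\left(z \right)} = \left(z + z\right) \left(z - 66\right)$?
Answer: $-1324726$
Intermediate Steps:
$O{\left(z \right)} = 9 - 2 z \left(-66 + z\right)$ ($O{\left(z \right)} = 9 - \left(z + z\right) \left(z - 66\right) = 9 - 2 z \left(-66 + z\right)$)
$O{\left(-130 \right)} 26 = \left(9 - 2 \left(-130\right)^{2} + 132 \left(-130\right)\right) 26 = \left(9 - 33800 - 17160\right) 26 = \left(-50951\right) 26 = -1324726$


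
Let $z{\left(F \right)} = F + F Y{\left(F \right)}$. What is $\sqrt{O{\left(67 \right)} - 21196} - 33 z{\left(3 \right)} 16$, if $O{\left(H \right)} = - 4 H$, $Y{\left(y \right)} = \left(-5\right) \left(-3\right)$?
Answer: $-25344 + 2 i \sqrt{5366} \approx -25344.0 + 146.51 i$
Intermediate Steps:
$Y{\left(y \right)} = 15$
$z{\left(F \right)} = 16 F$ ($z{\left(F \right)} = F + F 15 = F + 15 F = 16 F$)
$\sqrt{O{\left(67 \right)} - 21196} - 33 z{\left(3 \right)} 16 = \sqrt{\left(-4\right) 67 - 21196} - 33 \cdot 16 \cdot 3 \cdot 16 = \sqrt{-268 - 21196} - 33 \cdot 48 \cdot 16 = \sqrt{-21464} - 1584 \cdot 16 = 2 i \sqrt{5366} - 25344 = -25344 + 2 i \sqrt{5366}$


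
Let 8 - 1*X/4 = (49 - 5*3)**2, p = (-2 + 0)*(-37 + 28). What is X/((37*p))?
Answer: -2296/333 ≈ -6.8949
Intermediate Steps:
p = 18 (p = -2*(-9) = 18)
X = -4592 (X = 32 - 4*(49 - 5*3)**2 = 32 - 4*(49 - 15)**2 = 32 - 4*34**2 = 32 - 4*1156 = 32 - 4624 = -4592)
X/((37*p)) = -4592/(37*18) = -4592/666 = -4592*1/666 = -2296/333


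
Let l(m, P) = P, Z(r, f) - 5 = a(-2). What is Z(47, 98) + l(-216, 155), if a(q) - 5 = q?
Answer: 163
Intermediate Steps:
a(q) = 5 + q
Z(r, f) = 8 (Z(r, f) = 5 + (5 - 2) = 5 + 3 = 8)
Z(47, 98) + l(-216, 155) = 8 + 155 = 163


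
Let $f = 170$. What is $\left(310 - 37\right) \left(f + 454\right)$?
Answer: $170352$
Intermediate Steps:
$\left(310 - 37\right) \left(f + 454\right) = \left(310 - 37\right) \left(170 + 454\right) = 273 \cdot 624 = 170352$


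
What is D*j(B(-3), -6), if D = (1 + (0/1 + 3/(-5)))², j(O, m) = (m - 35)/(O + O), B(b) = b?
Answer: 82/75 ≈ 1.0933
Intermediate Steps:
j(O, m) = (-35 + m)/(2*O) (j(O, m) = (-35 + m)/((2*O)) = (-35 + m)*(1/(2*O)) = (-35 + m)/(2*O))
D = 4/25 (D = (1 + (0*1 + 3*(-⅕)))² = (1 + (0 - ⅗))² = (1 - ⅗)² = (⅖)² = 4/25 ≈ 0.16000)
D*j(B(-3), -6) = 4*((½)*(-35 - 6)/(-3))/25 = 4*((½)*(-⅓)*(-41))/25 = (4/25)*(41/6) = 82/75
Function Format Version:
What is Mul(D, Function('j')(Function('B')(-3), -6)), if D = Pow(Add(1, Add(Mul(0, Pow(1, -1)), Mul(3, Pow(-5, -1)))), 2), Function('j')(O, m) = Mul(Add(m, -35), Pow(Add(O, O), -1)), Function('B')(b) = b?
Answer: Rational(82, 75) ≈ 1.0933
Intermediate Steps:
Function('j')(O, m) = Mul(Rational(1, 2), Pow(O, -1), Add(-35, m)) (Function('j')(O, m) = Mul(Add(-35, m), Pow(Mul(2, O), -1)) = Mul(Add(-35, m), Mul(Rational(1, 2), Pow(O, -1))) = Mul(Rational(1, 2), Pow(O, -1), Add(-35, m)))
D = Rational(4, 25) (D = Pow(Add(1, Add(Mul(0, 1), Mul(3, Rational(-1, 5)))), 2) = Pow(Add(1, Add(0, Rational(-3, 5))), 2) = Pow(Add(1, Rational(-3, 5)), 2) = Pow(Rational(2, 5), 2) = Rational(4, 25) ≈ 0.16000)
Mul(D, Function('j')(Function('B')(-3), -6)) = Mul(Rational(4, 25), Mul(Rational(1, 2), Pow(-3, -1), Add(-35, -6))) = Mul(Rational(4, 25), Mul(Rational(1, 2), Rational(-1, 3), -41)) = Mul(Rational(4, 25), Rational(41, 6)) = Rational(82, 75)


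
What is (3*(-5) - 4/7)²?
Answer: 11881/49 ≈ 242.47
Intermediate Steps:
(3*(-5) - 4/7)² = (-15 - 4*⅐)² = (-15 - 4/7)² = (-109/7)² = 11881/49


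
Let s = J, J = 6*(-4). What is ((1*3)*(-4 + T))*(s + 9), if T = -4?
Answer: 360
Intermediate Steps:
J = -24
s = -24
((1*3)*(-4 + T))*(s + 9) = ((1*3)*(-4 - 4))*(-24 + 9) = (3*(-8))*(-15) = -24*(-15) = 360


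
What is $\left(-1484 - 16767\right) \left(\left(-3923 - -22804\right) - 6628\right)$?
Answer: $-223629503$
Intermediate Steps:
$\left(-1484 - 16767\right) \left(\left(-3923 - -22804\right) - 6628\right) = - 18251 \left(\left(-3923 + 22804\right) + \left(-20374 + 13746\right)\right) = - 18251 \left(18881 - 6628\right) = \left(-18251\right) 12253 = -223629503$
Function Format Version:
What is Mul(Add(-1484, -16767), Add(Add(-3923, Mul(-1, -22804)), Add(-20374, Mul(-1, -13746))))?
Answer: -223629503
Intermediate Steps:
Mul(Add(-1484, -16767), Add(Add(-3923, Mul(-1, -22804)), Add(-20374, Mul(-1, -13746)))) = Mul(-18251, Add(Add(-3923, 22804), Add(-20374, 13746))) = Mul(-18251, Add(18881, -6628)) = Mul(-18251, 12253) = -223629503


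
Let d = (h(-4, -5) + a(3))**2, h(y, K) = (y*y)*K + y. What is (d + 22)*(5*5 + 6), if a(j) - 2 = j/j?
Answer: 204073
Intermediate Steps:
h(y, K) = y + K*y**2 (h(y, K) = y**2*K + y = K*y**2 + y = y + K*y**2)
a(j) = 3 (a(j) = 2 + j/j = 2 + 1 = 3)
d = 6561 (d = (-4*(1 - 5*(-4)) + 3)**2 = (-4*(1 + 20) + 3)**2 = (-4*21 + 3)**2 = (-84 + 3)**2 = (-81)**2 = 6561)
(d + 22)*(5*5 + 6) = (6561 + 22)*(5*5 + 6) = 6583*(25 + 6) = 6583*31 = 204073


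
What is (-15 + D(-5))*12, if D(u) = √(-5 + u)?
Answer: -180 + 12*I*√10 ≈ -180.0 + 37.947*I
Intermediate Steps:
(-15 + D(-5))*12 = (-15 + √(-5 - 5))*12 = (-15 + √(-10))*12 = (-15 + I*√10)*12 = -180 + 12*I*√10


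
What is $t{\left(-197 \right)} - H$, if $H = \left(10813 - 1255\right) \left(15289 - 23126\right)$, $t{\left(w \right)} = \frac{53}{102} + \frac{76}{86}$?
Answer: $\frac{328537923911}{4386} \approx 7.4906 \cdot 10^{7}$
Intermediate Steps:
$t{\left(w \right)} = \frac{6155}{4386}$ ($t{\left(w \right)} = 53 \cdot \frac{1}{102} + 76 \cdot \frac{1}{86} = \frac{53}{102} + \frac{38}{43} = \frac{6155}{4386}$)
$H = -74906046$ ($H = 9558 \left(-7837\right) = -74906046$)
$t{\left(-197 \right)} - H = \frac{6155}{4386} - -74906046 = \frac{6155}{4386} + 74906046 = \frac{328537923911}{4386}$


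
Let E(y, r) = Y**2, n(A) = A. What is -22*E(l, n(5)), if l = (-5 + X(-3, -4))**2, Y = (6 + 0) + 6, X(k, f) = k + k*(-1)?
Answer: -3168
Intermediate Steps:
X(k, f) = 0 (X(k, f) = k - k = 0)
Y = 12 (Y = 6 + 6 = 12)
l = 25 (l = (-5 + 0)**2 = (-5)**2 = 25)
E(y, r) = 144 (E(y, r) = 12**2 = 144)
-22*E(l, n(5)) = -22*144 = -3168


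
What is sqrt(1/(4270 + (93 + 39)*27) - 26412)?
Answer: I*sqrt(1620945529238)/7834 ≈ 162.52*I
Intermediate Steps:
sqrt(1/(4270 + (93 + 39)*27) - 26412) = sqrt(1/(4270 + 132*27) - 26412) = sqrt(1/(4270 + 3564) - 26412) = sqrt(1/7834 - 26412) = sqrt(-206911607/7834) = I*sqrt(1620945529238)/7834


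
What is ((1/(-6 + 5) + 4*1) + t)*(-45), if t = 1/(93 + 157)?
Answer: -6759/50 ≈ -135.18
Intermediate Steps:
t = 1/250 ≈ 0.0040000
((1/(-6 + 5) + 4*1) + t)*(-45) = ((1/(-6 + 5) + 4*1) + 1/250)*(-45) = ((1/(-1) + 4) + 1/250)*(-45) = ((-1 + 4) + 1/250)*(-45) = (3 + 1/250)*(-45) = (751/250)*(-45) = -6759/50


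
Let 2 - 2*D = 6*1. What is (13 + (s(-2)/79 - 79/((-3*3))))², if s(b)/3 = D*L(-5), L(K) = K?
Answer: 248188516/505521 ≈ 490.96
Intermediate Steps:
D = -2 (D = 1 - 3 = -2)
s(b) = 30 (s(b) = 3*(-2*(-5)) = 3*10 = 30)
(13 + (s(-2)/79 - 79/((-3*3))))² = (13 + (30/79 - 79/((-3*3))))² = (13 + (30*(1/79) - 79/(-9)))² = (13 + (30/79 - 79*(-⅑)))² = (13 + (30/79 + 79/9))² = (13 + 6511/711)² = (15754/711)² = 248188516/505521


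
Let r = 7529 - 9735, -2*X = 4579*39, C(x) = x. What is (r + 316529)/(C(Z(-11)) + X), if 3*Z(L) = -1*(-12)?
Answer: -628646/178573 ≈ -3.5204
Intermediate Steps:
Z(L) = 4 (Z(L) = (-1*(-12))/3 = (⅓)*12 = 4)
X = -178581/2 (X = -4579*39/2 = -½*178581 = -178581/2 ≈ -89291.)
r = -2206
(r + 316529)/(C(Z(-11)) + X) = (-2206 + 316529)/(4 - 178581/2) = 314323/(-178573/2) = 314323*(-2/178573) = -628646/178573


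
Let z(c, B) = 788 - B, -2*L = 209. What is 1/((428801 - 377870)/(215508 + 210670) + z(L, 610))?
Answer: 426178/75910615 ≈ 0.0056142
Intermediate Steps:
L = -209/2 (L = -½*209 = -209/2 ≈ -104.50)
1/((428801 - 377870)/(215508 + 210670) + z(L, 610)) = 1/((428801 - 377870)/(215508 + 210670) + (788 - 1*610)) = 1/(50931/426178 + (788 - 610)) = 1/(50931*(1/426178) + 178) = 1/(50931/426178 + 178) = 1/(75910615/426178) = 426178/75910615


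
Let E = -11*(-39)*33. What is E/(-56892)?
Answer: -429/1724 ≈ -0.24884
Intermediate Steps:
E = 14157 (E = 429*33 = 14157)
E/(-56892) = 14157/(-56892) = 14157*(-1/56892) = -429/1724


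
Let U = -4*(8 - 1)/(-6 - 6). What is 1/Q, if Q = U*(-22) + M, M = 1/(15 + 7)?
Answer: -66/3385 ≈ -0.019498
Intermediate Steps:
U = 7/3 (U = -28/(-12) = -28*(-1)/12 = -4*(-7/12) = 7/3 ≈ 2.3333)
M = 1/22 ≈ 0.045455
Q = -3385/66 (Q = (7/3)*(-22) + 1/22 = -154/3 + 1/22 = -3385/66 ≈ -51.288)
1/Q = 1/(-3385/66) = -66/3385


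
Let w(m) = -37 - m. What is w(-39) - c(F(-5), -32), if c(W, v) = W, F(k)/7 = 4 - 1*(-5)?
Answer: -61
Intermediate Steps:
F(k) = 63 (F(k) = 7*(4 - 1*(-5)) = 7*(4 + 5) = 7*9 = 63)
w(-39) - c(F(-5), -32) = (-37 - 1*(-39)) - 1*63 = (-37 + 39) - 63 = 2 - 63 = -61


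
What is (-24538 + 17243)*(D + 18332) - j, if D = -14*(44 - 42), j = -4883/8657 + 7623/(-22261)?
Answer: -25732583313850586/192713477 ≈ -1.3353e+8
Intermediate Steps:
j = -174692774/192713477 (j = -4883*1/8657 + 7623*(-1/22261) = -4883/8657 - 7623/22261 = -174692774/192713477 ≈ -0.90649)
D = -28 (D = -14*2 = -28)
(-24538 + 17243)*(D + 18332) - j = (-24538 + 17243)*(-28 + 18332) - 1*(-174692774/192713477) = -7295*18304 + 174692774/192713477 = -133527680 + 174692774/192713477 = -25732583313850586/192713477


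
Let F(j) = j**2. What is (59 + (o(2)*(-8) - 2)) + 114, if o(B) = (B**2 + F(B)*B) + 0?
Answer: 75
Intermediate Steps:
o(B) = B**2 + B**3 (o(B) = (B**2 + B**2*B) + 0 = (B**2 + B**3) + 0 = B**2 + B**3)
(59 + (o(2)*(-8) - 2)) + 114 = (59 + ((2**2*(1 + 2))*(-8) - 2)) + 114 = (59 + ((4*3)*(-8) - 2)) + 114 = (59 + (12*(-8) - 2)) + 114 = (59 + (-96 - 2)) + 114 = (59 - 98) + 114 = -39 + 114 = 75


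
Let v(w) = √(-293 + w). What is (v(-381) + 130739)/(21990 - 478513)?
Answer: -130739/456523 - I*√674/456523 ≈ -0.28638 - 5.6868e-5*I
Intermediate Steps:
(v(-381) + 130739)/(21990 - 478513) = (√(-293 - 381) + 130739)/(21990 - 478513) = (√(-674) + 130739)/(-456523) = (I*√674 + 130739)*(-1/456523) = (130739 + I*√674)*(-1/456523) = -130739/456523 - I*√674/456523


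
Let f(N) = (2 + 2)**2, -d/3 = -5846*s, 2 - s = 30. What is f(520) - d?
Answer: 491080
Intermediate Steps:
s = -28 (s = 2 - 1*30 = 2 - 30 = -28)
d = -491064 (d = -(-17538)*(-28) = -3*163688 = -491064)
f(N) = 16 (f(N) = 4**2 = 16)
f(520) - d = 16 - 1*(-491064) = 16 + 491064 = 491080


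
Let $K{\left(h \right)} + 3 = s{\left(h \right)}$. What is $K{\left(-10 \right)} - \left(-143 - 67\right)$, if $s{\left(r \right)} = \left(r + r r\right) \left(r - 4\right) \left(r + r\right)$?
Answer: $25407$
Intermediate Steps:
$s{\left(r \right)} = 2 r \left(-4 + r\right) \left(r + r^{2}\right)$ ($s{\left(r \right)} = \left(r + r^{2}\right) \left(-4 + r\right) 2 r = \left(-4 + r\right) \left(r + r^{2}\right) 2 r = 2 r \left(-4 + r\right) \left(r + r^{2}\right)$)
$K{\left(h \right)} = -3 + 2 h^{2} \left(-4 + h^{2} - 3 h\right)$
$K{\left(-10 \right)} - \left(-143 - 67\right) = \left(-3 + 2 \left(-10\right)^{2} \left(-4 + \left(-10\right)^{2} - -30\right)\right) - \left(-143 - 67\right) = \left(-3 + 2 \cdot 100 \left(-4 + 100 + 30\right)\right) - -210 = \left(-3 + 2 \cdot 100 \cdot 126\right) + 210 = \left(-3 + 25200\right) + 210 = 25197 + 210 = 25407$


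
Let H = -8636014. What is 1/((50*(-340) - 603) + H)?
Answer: -1/8653617 ≈ -1.1556e-7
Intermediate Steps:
1/((50*(-340) - 603) + H) = 1/((50*(-340) - 603) - 8636014) = 1/((-17000 - 603) - 8636014) = 1/(-17603 - 8636014) = 1/(-8653617) = -1/8653617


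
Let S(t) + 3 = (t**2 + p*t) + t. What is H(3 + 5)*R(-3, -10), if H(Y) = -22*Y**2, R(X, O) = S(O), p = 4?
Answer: -66176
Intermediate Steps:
S(t) = -3 + t**2 + 5*t (S(t) = -3 + ((t**2 + 4*t) + t) = -3 + (t**2 + 5*t) = -3 + t**2 + 5*t)
R(X, O) = -3 + O**2 + 5*O
H(3 + 5)*R(-3, -10) = (-22*(3 + 5)**2)*(-3 + (-10)**2 + 5*(-10)) = (-22*8**2)*(-3 + 100 - 50) = -22*64*47 = -1408*47 = -66176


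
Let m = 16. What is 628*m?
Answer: 10048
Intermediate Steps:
628*m = 628*16 = 10048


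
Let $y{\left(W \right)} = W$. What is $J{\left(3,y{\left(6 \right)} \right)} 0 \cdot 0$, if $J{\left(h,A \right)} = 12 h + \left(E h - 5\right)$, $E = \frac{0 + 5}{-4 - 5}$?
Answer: $0$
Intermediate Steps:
$E = - \frac{5}{9}$ ($E = \frac{5}{-9} = 5 \left(- \frac{1}{9}\right) = - \frac{5}{9} \approx -0.55556$)
$J{\left(h,A \right)} = -5 + \frac{103 h}{9}$ ($J{\left(h,A \right)} = 12 h - \left(5 + \frac{5 h}{9}\right) = -5 + \frac{103 h}{9}$)
$J{\left(3,y{\left(6 \right)} \right)} 0 \cdot 0 = \left(-5 + \frac{103}{9} \cdot 3\right) 0 \cdot 0 = \left(-5 + \frac{103}{3}\right) 0 = \frac{88}{3} \cdot 0 = 0$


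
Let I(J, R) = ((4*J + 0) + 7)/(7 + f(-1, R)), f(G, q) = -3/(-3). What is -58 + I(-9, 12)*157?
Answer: -5017/8 ≈ -627.13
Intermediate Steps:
f(G, q) = 1 (f(G, q) = -3*(-⅓) = 1)
I(J, R) = 7/8 + J/2 (I(J, R) = ((4*J + 0) + 7)/(7 + 1) = (4*J + 7)/8 = (7 + 4*J)*(⅛) = 7/8 + J/2)
-58 + I(-9, 12)*157 = -58 + (7/8 + (½)*(-9))*157 = -58 + (7/8 - 9/2)*157 = -58 - 29/8*157 = -58 - 4553/8 = -5017/8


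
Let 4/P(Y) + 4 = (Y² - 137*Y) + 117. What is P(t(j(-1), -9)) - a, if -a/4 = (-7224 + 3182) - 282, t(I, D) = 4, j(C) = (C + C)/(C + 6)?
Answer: -7247028/419 ≈ -17296.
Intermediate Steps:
j(C) = 2*C/(6 + C) (j(C) = (2*C)/(6 + C) = 2*C/(6 + C))
P(Y) = 4/(113 + Y² - 137*Y) (P(Y) = 4/(-4 + ((Y² - 137*Y) + 117)) = 4/(-4 + (117 + Y² - 137*Y)) = 4/(113 + Y² - 137*Y))
a = 17296 (a = -4*((-7224 + 3182) - 282) = -4*(-4042 - 282) = -4*(-4324) = 17296)
P(t(j(-1), -9)) - a = 4/(113 + 4² - 137*4) - 1*17296 = 4/(113 + 16 - 548) - 17296 = 4/(-419) - 17296 = 4*(-1/419) - 17296 = -4/419 - 17296 = -7247028/419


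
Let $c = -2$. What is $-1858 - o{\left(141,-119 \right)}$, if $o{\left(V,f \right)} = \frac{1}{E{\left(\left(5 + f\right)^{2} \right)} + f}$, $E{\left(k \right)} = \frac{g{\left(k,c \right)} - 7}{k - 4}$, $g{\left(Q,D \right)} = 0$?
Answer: $- \frac{410365314}{220865} \approx -1858.0$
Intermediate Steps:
$E{\left(k \right)} = - \frac{7}{-4 + k}$ ($E{\left(k \right)} = \frac{0 - 7}{k - 4} = - \frac{7}{-4 + k}$)
$o{\left(V,f \right)} = \frac{1}{f - \frac{7}{-4 + \left(5 + f\right)^{2}}}$ ($o{\left(V,f \right)} = \frac{1}{- \frac{7}{-4 + \left(5 + f\right)^{2}} + f} = \frac{1}{f - \frac{7}{-4 + \left(5 + f\right)^{2}}}$)
$-1858 - o{\left(141,-119 \right)} = -1858 - \frac{-4 + \left(5 - 119\right)^{2}}{-7 - 119 \left(-4 + \left(5 - 119\right)^{2}\right)} = -1858 - \frac{-4 + \left(-114\right)^{2}}{-7 - 119 \left(-4 + \left(-114\right)^{2}\right)} = -1858 - \frac{-4 + 12996}{-7 - 119 \left(-4 + 12996\right)} = -1858 - \frac{1}{-7 - 1546048} \cdot 12992 = -1858 - \frac{1}{-1546055} \cdot 12992 = -1858 - \left(- \frac{1}{1546055}\right) 12992 = -1858 - - \frac{1856}{220865} = -1858 + \frac{1856}{220865} = - \frac{410365314}{220865}$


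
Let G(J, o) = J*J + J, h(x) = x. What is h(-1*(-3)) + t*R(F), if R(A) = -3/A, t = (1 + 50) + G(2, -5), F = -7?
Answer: 192/7 ≈ 27.429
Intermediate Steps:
G(J, o) = J + J² (G(J, o) = J² + J = J + J²)
t = 57 (t = (1 + 50) + 2*(1 + 2) = 51 + 2*3 = 51 + 6 = 57)
h(-1*(-3)) + t*R(F) = -1*(-3) + 57*(-3/(-7)) = 3 + 57*(-3*(-⅐)) = 3 + 57*(3/7) = 3 + 171/7 = 192/7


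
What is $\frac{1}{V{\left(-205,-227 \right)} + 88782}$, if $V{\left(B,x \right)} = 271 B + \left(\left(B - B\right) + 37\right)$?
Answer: $\frac{1}{33264} \approx 3.0063 \cdot 10^{-5}$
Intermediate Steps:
$V{\left(B,x \right)} = 37 + 271 B$ ($V{\left(B,x \right)} = 271 B + \left(0 + 37\right) = 271 B + 37 = 37 + 271 B$)
$\frac{1}{V{\left(-205,-227 \right)} + 88782} = \frac{1}{\left(37 + 271 \left(-205\right)\right) + 88782} = \frac{1}{\left(37 - 55555\right) + 88782} = \frac{1}{-55518 + 88782} = \frac{1}{33264}$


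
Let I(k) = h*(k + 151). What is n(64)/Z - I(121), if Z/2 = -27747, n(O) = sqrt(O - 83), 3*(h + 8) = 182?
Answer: -42976/3 - I*sqrt(19)/55494 ≈ -14325.0 - 7.8547e-5*I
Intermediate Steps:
h = 158/3 (h = -8 + (1/3)*182 = -8 + 182/3 = 158/3 ≈ 52.667)
n(O) = sqrt(-83 + O)
Z = -55494 (Z = 2*(-27747) = -55494)
I(k) = 23858/3 + 158*k/3 (I(k) = 158*(k + 151)/3 = 158*(151 + k)/3 = 23858/3 + 158*k/3)
n(64)/Z - I(121) = sqrt(-83 + 64)/(-55494) - (23858/3 + (158/3)*121) = sqrt(-19)*(-1/55494) - (23858/3 + 19118/3) = (I*sqrt(19))*(-1/55494) - 1*42976/3 = -I*sqrt(19)/55494 - 42976/3 = -42976/3 - I*sqrt(19)/55494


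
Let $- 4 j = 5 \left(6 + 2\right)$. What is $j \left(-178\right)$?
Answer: $1780$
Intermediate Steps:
$j = -10$ ($j = - \frac{5 \left(6 + 2\right)}{4} = - \frac{5 \cdot 8}{4} = \left(- \frac{1}{4}\right) 40 = -10$)
$j \left(-178\right) = \left(-10\right) \left(-178\right) = 1780$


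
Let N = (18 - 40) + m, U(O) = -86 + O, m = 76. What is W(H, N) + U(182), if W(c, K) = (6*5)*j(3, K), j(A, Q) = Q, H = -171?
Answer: 1716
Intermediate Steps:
N = 54 (N = (18 - 40) + 76 = -22 + 76 = 54)
W(c, K) = 30*K (W(c, K) = (6*5)*K = 30*K)
W(H, N) + U(182) = 30*54 + (-86 + 182) = 1620 + 96 = 1716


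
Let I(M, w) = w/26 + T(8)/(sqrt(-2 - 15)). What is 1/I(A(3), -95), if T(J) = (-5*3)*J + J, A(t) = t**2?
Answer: -41990/8633169 - 75712*I*sqrt(17)/8633169 ≈ -0.0048638 - 0.036159*I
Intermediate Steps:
T(J) = -14*J (T(J) = -15*J + J = -14*J)
I(M, w) = w/26 + 112*I*sqrt(17)/17 (I(M, w) = w/26 + (-14*8)/(sqrt(-2 - 15)) = w*(1/26) - 112*(-I*sqrt(17)/17) = w/26 - 112*(-I*sqrt(17)/17) = w/26 - (-112)*I*sqrt(17)/17 = w/26 + 112*I*sqrt(17)/17)
1/I(A(3), -95) = 1/((1/26)*(-95) + 112*I*sqrt(17)/17) = 1/(-95/26 + 112*I*sqrt(17)/17)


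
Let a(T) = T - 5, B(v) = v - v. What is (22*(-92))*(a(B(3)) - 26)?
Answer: 62744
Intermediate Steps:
B(v) = 0
a(T) = -5 + T
(22*(-92))*(a(B(3)) - 26) = (22*(-92))*((-5 + 0) - 26) = -2024*(-5 - 26) = -2024*(-31) = 62744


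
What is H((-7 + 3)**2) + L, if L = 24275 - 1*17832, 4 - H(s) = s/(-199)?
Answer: 1282969/199 ≈ 6447.1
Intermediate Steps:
H(s) = 4 + s/199 (H(s) = 4 - s/(-199) = 4 - s*(-1)/199 = 4 - (-1)*s/199 = 4 + s/199)
L = 6443 (L = 24275 - 17832 = 6443)
H((-7 + 3)**2) + L = (4 + (-7 + 3)**2/199) + 6443 = (4 + (1/199)*(-4)**2) + 6443 = (4 + (1/199)*16) + 6443 = (4 + 16/199) + 6443 = 812/199 + 6443 = 1282969/199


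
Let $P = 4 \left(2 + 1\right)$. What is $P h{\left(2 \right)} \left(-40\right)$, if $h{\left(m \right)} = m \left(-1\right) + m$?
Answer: $0$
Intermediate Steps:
$h{\left(m \right)} = 0$ ($h{\left(m \right)} = - m + m = 0$)
$P = 12$ ($P = 4 \cdot 3 = 12$)
$P h{\left(2 \right)} \left(-40\right) = 12 \cdot 0 \left(-40\right) = 0 \left(-40\right) = 0$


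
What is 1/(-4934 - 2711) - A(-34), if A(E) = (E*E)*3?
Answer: -26512861/7645 ≈ -3468.0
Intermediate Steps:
A(E) = 3*E**2 (A(E) = E**2*3 = 3*E**2)
1/(-4934 - 2711) - A(-34) = 1/(-4934 - 2711) - 3*(-34)**2 = 1/(-7645) - 3*1156 = -1/7645 - 1*3468 = -1/7645 - 3468 = -26512861/7645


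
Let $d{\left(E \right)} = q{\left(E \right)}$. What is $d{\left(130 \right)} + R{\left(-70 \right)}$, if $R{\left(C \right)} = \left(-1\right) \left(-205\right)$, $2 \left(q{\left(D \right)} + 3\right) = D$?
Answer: $267$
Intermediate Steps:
$q{\left(D \right)} = -3 + \frac{D}{2}$
$d{\left(E \right)} = -3 + \frac{E}{2}$
$R{\left(C \right)} = 205$
$d{\left(130 \right)} + R{\left(-70 \right)} = \left(-3 + \frac{1}{2} \cdot 130\right) + 205 = \left(-3 + 65\right) + 205 = 62 + 205 = 267$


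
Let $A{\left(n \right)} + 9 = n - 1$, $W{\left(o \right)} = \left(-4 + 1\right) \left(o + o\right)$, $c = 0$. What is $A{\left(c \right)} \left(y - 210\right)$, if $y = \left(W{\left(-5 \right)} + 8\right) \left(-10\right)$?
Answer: $5900$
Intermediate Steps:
$W{\left(o \right)} = - 6 o$ ($W{\left(o \right)} = - 3 \cdot 2 o = - 6 o$)
$A{\left(n \right)} = -10 + n$ ($A{\left(n \right)} = -9 + \left(n - 1\right) = -9 + \left(-1 + n\right) = -10 + n$)
$y = -380$ ($y = \left(\left(-6\right) \left(-5\right) + 8\right) \left(-10\right) = \left(30 + 8\right) \left(-10\right) = 38 \left(-10\right) = -380$)
$A{\left(c \right)} \left(y - 210\right) = \left(-10 + 0\right) \left(-380 - 210\right) = \left(-10\right) \left(-590\right) = 5900$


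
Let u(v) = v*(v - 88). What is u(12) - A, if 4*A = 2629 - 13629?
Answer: 1838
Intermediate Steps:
A = -2750 (A = (2629 - 13629)/4 = (1/4)*(-11000) = -2750)
u(v) = v*(-88 + v)
u(12) - A = 12*(-88 + 12) - 1*(-2750) = 12*(-76) + 2750 = -912 + 2750 = 1838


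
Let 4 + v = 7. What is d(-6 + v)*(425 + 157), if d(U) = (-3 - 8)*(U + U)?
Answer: 38412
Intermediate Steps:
v = 3 (v = -4 + 7 = 3)
d(U) = -22*U
d(-6 + v)*(425 + 157) = (-22*(-6 + 3))*(425 + 157) = -22*(-3)*582 = 66*582 = 38412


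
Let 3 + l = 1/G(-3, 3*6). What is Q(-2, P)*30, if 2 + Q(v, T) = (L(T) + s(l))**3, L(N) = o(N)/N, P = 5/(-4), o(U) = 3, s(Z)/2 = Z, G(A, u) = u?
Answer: -104154734/6075 ≈ -17145.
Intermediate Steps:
l = -53/18 (l = -3 + 1/(3*6) = -3 + 1/18 = -53/18 ≈ -2.9444)
s(Z) = 2*Z
P = -5/4 (P = 5*(-1/4) = -5/4 ≈ -1.2500)
L(N) = 3/N
Q(v, T) = -2 + (-53/9 + 3/T)**3 (Q(v, T) = -2 + (3/T + 2*(-53/18))**3 = -2 + (3/T - 53/9)**3 = -2 + (-53/9 + 3/T)**3)
Q(-2, P)*30 = (-2 - (-27 + 53*(-5/4))**3/(729*(-5/4)**3))*30 = (-2 - 1/729*(-64/125)*(-27 - 265/4)**3)*30 = (-2 - 1/729*(-64/125)*(-373/4)**3)*30 = (-2 - 1/729*(-64/125)*(-51895117/64))*30 = (-2 - 51895117/91125)*30 = -52077367/91125*30 = -104154734/6075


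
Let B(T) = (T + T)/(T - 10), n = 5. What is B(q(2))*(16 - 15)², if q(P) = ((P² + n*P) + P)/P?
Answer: -8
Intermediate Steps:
q(P) = (P² + 6*P)/P (q(P) = ((P² + 5*P) + P)/P = (P² + 6*P)/P)
B(T) = 2*T/(-10 + T) (B(T) = (2*T)/(-10 + T) = 2*T/(-10 + T))
B(q(2))*(16 - 15)² = (2*(6 + 2)/(-10 + (6 + 2)))*(16 - 15)² = (2*8/(-10 + 8))*1² = (2*8/(-2))*1 = (2*8*(-½))*1 = -8*1 = -8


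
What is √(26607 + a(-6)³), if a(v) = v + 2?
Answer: √26543 ≈ 162.92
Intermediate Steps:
a(v) = 2 + v
√(26607 + a(-6)³) = √(26607 + (2 - 6)³) = √(26607 + (-4)³) = √(26607 - 64) = √26543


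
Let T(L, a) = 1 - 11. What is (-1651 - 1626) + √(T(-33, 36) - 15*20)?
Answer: -3277 + I*√310 ≈ -3277.0 + 17.607*I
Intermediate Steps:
T(L, a) = -10
(-1651 - 1626) + √(T(-33, 36) - 15*20) = (-1651 - 1626) + √(-10 - 15*20) = -3277 + √(-10 - 300) = -3277 + √(-310) = -3277 + I*√310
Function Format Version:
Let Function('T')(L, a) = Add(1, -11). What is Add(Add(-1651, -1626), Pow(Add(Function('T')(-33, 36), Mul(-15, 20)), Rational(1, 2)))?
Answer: Add(-3277, Mul(I, Pow(310, Rational(1, 2)))) ≈ Add(-3277.0, Mul(17.607, I))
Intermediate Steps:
Function('T')(L, a) = -10
Add(Add(-1651, -1626), Pow(Add(Function('T')(-33, 36), Mul(-15, 20)), Rational(1, 2))) = Add(Add(-1651, -1626), Pow(Add(-10, Mul(-15, 20)), Rational(1, 2))) = Add(-3277, Pow(Add(-10, -300), Rational(1, 2))) = Add(-3277, Pow(-310, Rational(1, 2))) = Add(-3277, Mul(I, Pow(310, Rational(1, 2))))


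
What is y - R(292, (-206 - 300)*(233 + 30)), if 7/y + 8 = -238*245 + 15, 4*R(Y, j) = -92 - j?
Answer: -553820199/16658 ≈ -33247.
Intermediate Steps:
R(Y, j) = -23 - j/4 (R(Y, j) = (-92 - j)/4 = -23 - j/4)
y = -1/8329 (y = 7/(-8 + (-238*245 + 15)) = 7/(-8 + (-58310 + 15)) = 7/(-8 - 58295) = 7/(-58303) = 7*(-1/58303) = -1/8329 ≈ -0.00012006)
y - R(292, (-206 - 300)*(233 + 30)) = -1/8329 - (-23 - (-206 - 300)*(233 + 30)/4) = -1/8329 - (-23 - (-253)*263/2) = -1/8329 - (-23 - ¼*(-133078)) = -1/8329 - (-23 + 66539/2) = -1/8329 - 1*66493/2 = -1/8329 - 66493/2 = -553820199/16658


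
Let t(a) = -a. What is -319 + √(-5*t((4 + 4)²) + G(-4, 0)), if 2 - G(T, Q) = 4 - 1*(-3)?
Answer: -319 + 3*√35 ≈ -301.25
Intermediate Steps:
G(T, Q) = -5 (G(T, Q) = 2 - (4 - 1*(-3)) = 2 - (4 + 3) = 2 - 1*7 = 2 - 7 = -5)
-319 + √(-5*t((4 + 4)²) + G(-4, 0)) = -319 + √(-(-5)*(4 + 4)² - 5) = -319 + √(-(-5)*8² - 5) = -319 + √(-(-5)*64 - 5) = -319 + √(-5*(-64) - 5) = -319 + √(320 - 5) = -319 + √315 = -319 + 3*√35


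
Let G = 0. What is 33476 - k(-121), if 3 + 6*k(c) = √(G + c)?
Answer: 66953/2 - 11*I/6 ≈ 33477.0 - 1.8333*I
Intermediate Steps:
k(c) = -½ + √c/6 (k(c) = -½ + √(0 + c)/6 = -½ + √c/6)
33476 - k(-121) = 33476 - (-½ + √(-121)/6) = 33476 - (-½ + (11*I)/6) = 33476 - (-½ + 11*I/6) = 33476 + (½ - 11*I/6) = 66953/2 - 11*I/6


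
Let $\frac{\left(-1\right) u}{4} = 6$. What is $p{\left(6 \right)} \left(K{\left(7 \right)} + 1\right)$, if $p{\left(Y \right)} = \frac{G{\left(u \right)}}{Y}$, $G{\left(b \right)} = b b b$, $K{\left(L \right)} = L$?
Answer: $-18432$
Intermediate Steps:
$u = -24$ ($u = \left(-4\right) 6 = -24$)
$G{\left(b \right)} = b^{3}$ ($G{\left(b \right)} = b^{2} b = b^{3}$)
$p{\left(Y \right)} = - \frac{13824}{Y}$ ($p{\left(Y \right)} = \frac{\left(-24\right)^{3}}{Y} = - \frac{13824}{Y}$)
$p{\left(6 \right)} \left(K{\left(7 \right)} + 1\right) = - \frac{13824}{6} \left(7 + 1\right) = \left(-13824\right) \frac{1}{6} \cdot 8 = \left(-2304\right) 8 = -18432$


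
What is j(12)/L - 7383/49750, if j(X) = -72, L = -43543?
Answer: -317895969/2166264250 ≈ -0.14675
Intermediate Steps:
j(12)/L - 7383/49750 = -72/(-43543) - 7383/49750 = -72*(-1/43543) - 7383*1/49750 = 72/43543 - 7383/49750 = -317895969/2166264250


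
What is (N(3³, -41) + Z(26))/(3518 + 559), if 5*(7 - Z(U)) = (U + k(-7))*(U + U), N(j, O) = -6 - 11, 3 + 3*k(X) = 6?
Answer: -1454/20385 ≈ -0.071327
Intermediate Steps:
k(X) = 1 (k(X) = -1 + (⅓)*6 = -1 + 2 = 1)
N(j, O) = -17
Z(U) = 7 - 2*U*(1 + U)/5 (Z(U) = 7 - (U + 1)*(U + U)/5 = 7 - (1 + U)*2*U/5 = 7 - 2*U*(1 + U)/5)
(N(3³, -41) + Z(26))/(3518 + 559) = (-17 + (7 - ⅖*26 - ⅖*26²))/(3518 + 559) = (-17 + (7 - 52/5 - ⅖*676))/4077 = (-17 + (7 - 52/5 - 1352/5))*(1/4077) = (-17 - 1369/5)*(1/4077) = -1454/5*1/4077 = -1454/20385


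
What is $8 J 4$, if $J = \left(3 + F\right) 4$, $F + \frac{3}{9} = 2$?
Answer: $\frac{1792}{3} \approx 597.33$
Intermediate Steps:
$F = \frac{5}{3}$ ($F = - \frac{1}{3} + 2 = \frac{5}{3} \approx 1.6667$)
$J = \frac{56}{3}$ ($J = \left(3 + \frac{5}{3}\right) 4 = \frac{14}{3} \cdot 4 = \frac{56}{3} \approx 18.667$)
$8 J 4 = 8 \cdot \frac{56}{3} \cdot 4 = \frac{448}{3} \cdot 4 = \frac{1792}{3}$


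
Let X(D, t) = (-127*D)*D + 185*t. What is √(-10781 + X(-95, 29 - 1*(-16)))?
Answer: I*√1148631 ≈ 1071.7*I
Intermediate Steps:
X(D, t) = -127*D² + 185*t
√(-10781 + X(-95, 29 - 1*(-16))) = √(-10781 + (-127*(-95)² + 185*(29 - 1*(-16)))) = √(-10781 + (-127*9025 + 185*(29 + 16))) = √(-10781 + (-1146175 + 185*45)) = √(-10781 + (-1146175 + 8325)) = √(-10781 - 1137850) = √(-1148631) = I*√1148631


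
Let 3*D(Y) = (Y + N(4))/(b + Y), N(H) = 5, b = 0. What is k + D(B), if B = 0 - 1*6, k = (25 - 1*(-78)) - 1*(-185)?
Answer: 5185/18 ≈ 288.06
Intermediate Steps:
k = 288 (k = (25 + 78) + 185 = 103 + 185 = 288)
B = -6 (B = 0 - 6 = -6)
D(Y) = (5 + Y)/(3*Y) (D(Y) = ((Y + 5)/(0 + Y))/3 = ((5 + Y)/Y)/3 = (5 + Y)/(3*Y))
k + D(B) = 288 + (⅓)*(5 - 6)/(-6) = 288 + (⅓)*(-⅙)*(-1) = 288 + 1/18 = 5185/18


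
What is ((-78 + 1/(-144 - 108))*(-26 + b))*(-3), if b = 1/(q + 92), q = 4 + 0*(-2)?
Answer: -49044215/8064 ≈ -6081.9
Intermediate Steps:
q = 4 (q = 4 + 0 = 4)
b = 1/96 (b = 1/(4 + 92) = 1/96 ≈ 0.010417)
((-78 + 1/(-144 - 108))*(-26 + b))*(-3) = ((-78 + 1/(-144 - 108))*(-26 + 1/96))*(-3) = ((-78 + 1/(-252))*(-2495/96))*(-3) = ((-78 - 1/252)*(-2495/96))*(-3) = -19657/252*(-2495/96)*(-3) = (49044215/24192)*(-3) = -49044215/8064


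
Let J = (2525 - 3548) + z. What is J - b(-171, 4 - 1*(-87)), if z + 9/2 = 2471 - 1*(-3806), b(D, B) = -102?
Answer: 10703/2 ≈ 5351.5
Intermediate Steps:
z = 12545/2 (z = -9/2 + (2471 - 1*(-3806)) = -9/2 + (2471 + 3806) = -9/2 + 6277 = 12545/2 ≈ 6272.5)
J = 10499/2 (J = (2525 - 3548) + 12545/2 = -1023 + 12545/2 = 10499/2 ≈ 5249.5)
J - b(-171, 4 - 1*(-87)) = 10499/2 - 1*(-102) = 10499/2 + 102 = 10703/2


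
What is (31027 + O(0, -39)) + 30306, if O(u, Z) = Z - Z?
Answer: 61333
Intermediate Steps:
O(u, Z) = 0
(31027 + O(0, -39)) + 30306 = (31027 + 0) + 30306 = 31027 + 30306 = 61333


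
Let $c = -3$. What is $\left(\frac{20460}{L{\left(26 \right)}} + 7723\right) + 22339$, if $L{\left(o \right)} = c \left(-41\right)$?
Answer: $\frac{1239362}{41} \approx 30228.0$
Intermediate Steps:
$L{\left(o \right)} = 123$ ($L{\left(o \right)} = \left(-3\right) \left(-41\right) = 123$)
$\left(\frac{20460}{L{\left(26 \right)}} + 7723\right) + 22339 = \left(\frac{20460}{123} + 7723\right) + 22339 = \left(20460 \cdot \frac{1}{123} + 7723\right) + 22339 = \left(\frac{6820}{41} + 7723\right) + 22339 = \frac{323463}{41} + 22339 = \frac{1239362}{41}$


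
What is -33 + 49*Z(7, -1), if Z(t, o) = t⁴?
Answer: 117616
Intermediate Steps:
-33 + 49*Z(7, -1) = -33 + 49*7⁴ = -33 + 49*2401 = -33 + 117649 = 117616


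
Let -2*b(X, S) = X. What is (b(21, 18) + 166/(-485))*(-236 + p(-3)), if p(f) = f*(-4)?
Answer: 1177904/485 ≈ 2428.7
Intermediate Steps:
b(X, S) = -X/2
p(f) = -4*f
(b(21, 18) + 166/(-485))*(-236 + p(-3)) = (-½*21 + 166/(-485))*(-236 - 4*(-3)) = (-21/2 + 166*(-1/485))*(-236 + 12) = (-21/2 - 166/485)*(-224) = -10517/970*(-224) = 1177904/485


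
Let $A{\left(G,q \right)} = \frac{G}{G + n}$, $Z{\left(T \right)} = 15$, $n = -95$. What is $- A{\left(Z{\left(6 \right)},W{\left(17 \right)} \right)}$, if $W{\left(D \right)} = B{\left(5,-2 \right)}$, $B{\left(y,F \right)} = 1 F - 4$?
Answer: $\frac{3}{16} \approx 0.1875$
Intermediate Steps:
$B{\left(y,F \right)} = -4 + F$ ($B{\left(y,F \right)} = F - 4 = -4 + F$)
$W{\left(D \right)} = -6$ ($W{\left(D \right)} = -4 - 2 = -6$)
$A{\left(G,q \right)} = \frac{G}{-95 + G}$ ($A{\left(G,q \right)} = \frac{G}{G - 95} = \frac{G}{-95 + G}$)
$- A{\left(Z{\left(6 \right)},W{\left(17 \right)} \right)} = - \frac{15}{-95 + 15} = - \frac{15}{-80} = - \frac{15 \left(-1\right)}{80} = \left(-1\right) \left(- \frac{3}{16}\right) = \frac{3}{16}$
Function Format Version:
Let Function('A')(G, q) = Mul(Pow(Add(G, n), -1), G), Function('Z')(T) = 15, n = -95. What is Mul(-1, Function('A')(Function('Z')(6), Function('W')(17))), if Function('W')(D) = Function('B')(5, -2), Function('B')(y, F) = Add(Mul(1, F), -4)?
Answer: Rational(3, 16) ≈ 0.18750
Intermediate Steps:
Function('B')(y, F) = Add(-4, F) (Function('B')(y, F) = Add(F, -4) = Add(-4, F))
Function('W')(D) = -6 (Function('W')(D) = Add(-4, -2) = -6)
Function('A')(G, q) = Mul(G, Pow(Add(-95, G), -1)) (Function('A')(G, q) = Mul(Pow(Add(G, -95), -1), G) = Mul(Pow(Add(-95, G), -1), G) = Mul(G, Pow(Add(-95, G), -1)))
Mul(-1, Function('A')(Function('Z')(6), Function('W')(17))) = Mul(-1, Mul(15, Pow(Add(-95, 15), -1))) = Mul(-1, Mul(15, Pow(-80, -1))) = Mul(-1, Mul(15, Rational(-1, 80))) = Mul(-1, Rational(-3, 16)) = Rational(3, 16)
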